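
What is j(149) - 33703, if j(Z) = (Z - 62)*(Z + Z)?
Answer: -7777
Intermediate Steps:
j(Z) = 2*Z*(-62 + Z) (j(Z) = (-62 + Z)*(2*Z) = 2*Z*(-62 + Z))
j(149) - 33703 = 2*149*(-62 + 149) - 33703 = 2*149*87 - 33703 = 25926 - 33703 = -7777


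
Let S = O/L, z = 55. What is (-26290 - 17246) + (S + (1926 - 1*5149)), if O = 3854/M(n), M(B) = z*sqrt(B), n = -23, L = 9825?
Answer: -46759 - 3854*I*sqrt(23)/12428625 ≈ -46759.0 - 0.0014871*I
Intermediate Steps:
M(B) = 55*sqrt(B)
O = -3854*I*sqrt(23)/1265 (O = 3854/((55*sqrt(-23))) = 3854/((55*(I*sqrt(23)))) = 3854/((55*I*sqrt(23))) = 3854*(-I*sqrt(23)/1265) = -3854*I*sqrt(23)/1265 ≈ -14.611*I)
S = -3854*I*sqrt(23)/12428625 (S = -3854*I*sqrt(23)/1265/9825 = -3854*I*sqrt(23)/1265*(1/9825) = -3854*I*sqrt(23)/12428625 ≈ -0.0014871*I)
(-26290 - 17246) + (S + (1926 - 1*5149)) = (-26290 - 17246) + (-3854*I*sqrt(23)/12428625 + (1926 - 1*5149)) = -43536 + (-3854*I*sqrt(23)/12428625 + (1926 - 5149)) = -43536 + (-3854*I*sqrt(23)/12428625 - 3223) = -43536 + (-3223 - 3854*I*sqrt(23)/12428625) = -46759 - 3854*I*sqrt(23)/12428625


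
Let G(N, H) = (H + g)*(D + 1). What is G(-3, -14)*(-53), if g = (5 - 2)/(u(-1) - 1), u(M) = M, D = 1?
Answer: 1643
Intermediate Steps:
g = -3/2 (g = (5 - 2)/(-1 - 1) = 3/(-2) = 3*(-½) = -3/2 ≈ -1.5000)
G(N, H) = -3 + 2*H (G(N, H) = (H - 3/2)*(1 + 1) = (-3/2 + H)*2 = -3 + 2*H)
G(-3, -14)*(-53) = (-3 + 2*(-14))*(-53) = (-3 - 28)*(-53) = -31*(-53) = 1643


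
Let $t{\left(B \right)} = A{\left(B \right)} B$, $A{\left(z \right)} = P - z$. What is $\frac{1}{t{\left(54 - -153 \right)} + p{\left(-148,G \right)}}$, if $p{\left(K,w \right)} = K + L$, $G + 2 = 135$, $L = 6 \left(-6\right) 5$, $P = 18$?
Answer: $- \frac{1}{39451} \approx -2.5348 \cdot 10^{-5}$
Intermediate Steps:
$L = -180$ ($L = \left(-36\right) 5 = -180$)
$G = 133$ ($G = -2 + 135 = 133$)
$p{\left(K,w \right)} = -180 + K$ ($p{\left(K,w \right)} = K - 180 = -180 + K$)
$A{\left(z \right)} = 18 - z$
$t{\left(B \right)} = B \left(18 - B\right)$ ($t{\left(B \right)} = \left(18 - B\right) B = B \left(18 - B\right)$)
$\frac{1}{t{\left(54 - -153 \right)} + p{\left(-148,G \right)}} = \frac{1}{\left(54 - -153\right) \left(18 - \left(54 - -153\right)\right) - 328} = \frac{1}{\left(54 + 153\right) \left(18 - \left(54 + 153\right)\right) - 328} = \frac{1}{207 \left(18 - 207\right) - 328} = \frac{1}{207 \left(-189\right) - 328} = \frac{1}{-39123 - 328} = \frac{1}{-39451} = - \frac{1}{39451}$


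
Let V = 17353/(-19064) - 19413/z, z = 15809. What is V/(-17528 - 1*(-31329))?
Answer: -644423009/4159383691576 ≈ -0.00015493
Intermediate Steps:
V = -644423009/301382776 (V = 17353/(-19064) - 19413/15809 = 17353*(-1/19064) - 19413*1/15809 = -17353/19064 - 19413/15809 = -644423009/301382776 ≈ -2.1382)
V/(-17528 - 1*(-31329)) = -644423009/(301382776*(-17528 - 1*(-31329))) = -644423009/(301382776*(-17528 + 31329)) = -644423009/301382776/13801 = -644423009/301382776*1/13801 = -644423009/4159383691576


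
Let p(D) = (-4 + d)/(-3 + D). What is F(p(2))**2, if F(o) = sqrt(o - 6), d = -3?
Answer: 1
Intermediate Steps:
p(D) = -7/(-3 + D) (p(D) = (-4 - 3)/(-3 + D) = -7/(-3 + D))
F(o) = sqrt(-6 + o)
F(p(2))**2 = (sqrt(-6 - 7/(-3 + 2)))**2 = (sqrt(-6 - 7/(-1)))**2 = (sqrt(-6 - 7*(-1)))**2 = (sqrt(-6 + 7))**2 = (sqrt(1))**2 = 1**2 = 1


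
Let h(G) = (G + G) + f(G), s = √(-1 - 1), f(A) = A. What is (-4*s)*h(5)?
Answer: -60*I*√2 ≈ -84.853*I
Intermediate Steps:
s = I*√2 (s = √(-2) = I*√2 ≈ 1.4142*I)
h(G) = 3*G (h(G) = (G + G) + G = 2*G + G = 3*G)
(-4*s)*h(5) = (-4*I*√2)*(3*5) = -4*I*√2*15 = -60*I*√2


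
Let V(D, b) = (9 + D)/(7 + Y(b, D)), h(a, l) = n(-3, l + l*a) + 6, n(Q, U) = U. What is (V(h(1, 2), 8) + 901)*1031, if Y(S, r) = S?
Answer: 13953554/15 ≈ 9.3024e+5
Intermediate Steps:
h(a, l) = 6 + l + a*l (h(a, l) = (l + l*a) + 6 = (l + a*l) + 6 = 6 + l + a*l)
V(D, b) = (9 + D)/(7 + b)
(V(h(1, 2), 8) + 901)*1031 = ((9 + (6 + 2*(1 + 1)))/(7 + 8) + 901)*1031 = ((9 + (6 + 2*2))/15 + 901)*1031 = ((9 + (6 + 4))/15 + 901)*1031 = ((9 + 10)/15 + 901)*1031 = ((1/15)*19 + 901)*1031 = (19/15 + 901)*1031 = (13534/15)*1031 = 13953554/15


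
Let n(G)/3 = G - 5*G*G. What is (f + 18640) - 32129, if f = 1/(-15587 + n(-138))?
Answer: -4069105230/301661 ≈ -13489.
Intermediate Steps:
n(G) = -15*G² + 3*G (n(G) = 3*(G - 5*G*G) = 3*(G - 5*G²) = -15*G² + 3*G)
f = -1/301661 (f = 1/(-15587 + 3*(-138)*(1 - 5*(-138))) = 1/(-15587 + 3*(-138)*(1 + 690)) = 1/(-15587 + 3*(-138)*691) = 1/(-15587 - 286074) = 1/(-301661) = -1/301661 ≈ -3.3150e-6)
(f + 18640) - 32129 = (-1/301661 + 18640) - 32129 = 5622961039/301661 - 32129 = -4069105230/301661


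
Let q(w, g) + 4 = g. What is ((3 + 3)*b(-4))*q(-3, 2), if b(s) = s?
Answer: 48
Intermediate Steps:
q(w, g) = -4 + g
((3 + 3)*b(-4))*q(-3, 2) = ((3 + 3)*(-4))*(-4 + 2) = (6*(-4))*(-2) = -24*(-2) = 48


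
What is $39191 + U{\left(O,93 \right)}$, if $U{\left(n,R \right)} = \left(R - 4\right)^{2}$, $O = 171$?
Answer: $47112$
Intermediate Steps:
$U{\left(n,R \right)} = \left(-4 + R\right)^{2}$
$39191 + U{\left(O,93 \right)} = 39191 + \left(-4 + 93\right)^{2} = 39191 + 89^{2} = 39191 + 7921 = 47112$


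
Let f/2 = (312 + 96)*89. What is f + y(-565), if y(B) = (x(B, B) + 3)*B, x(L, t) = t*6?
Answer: 1986279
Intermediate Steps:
x(L, t) = 6*t
y(B) = B*(3 + 6*B) (y(B) = (6*B + 3)*B = (3 + 6*B)*B = B*(3 + 6*B))
f = 72624 (f = 2*((312 + 96)*89) = 2*(408*89) = 2*36312 = 72624)
f + y(-565) = 72624 + 3*(-565)*(1 + 2*(-565)) = 72624 + 3*(-565)*(1 - 1130) = 72624 + 3*(-565)*(-1129) = 72624 + 1913655 = 1986279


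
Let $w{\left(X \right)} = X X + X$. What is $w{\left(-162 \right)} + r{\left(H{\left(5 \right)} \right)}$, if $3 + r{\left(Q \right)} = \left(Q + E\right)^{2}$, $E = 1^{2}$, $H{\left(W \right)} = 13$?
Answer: $26275$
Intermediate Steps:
$E = 1$
$r{\left(Q \right)} = -3 + \left(1 + Q\right)^{2}$ ($r{\left(Q \right)} = -3 + \left(Q + 1\right)^{2} = -3 + \left(1 + Q\right)^{2}$)
$w{\left(X \right)} = X + X^{2}$ ($w{\left(X \right)} = X^{2} + X = X + X^{2}$)
$w{\left(-162 \right)} + r{\left(H{\left(5 \right)} \right)} = - 162 \left(1 - 162\right) - \left(3 - \left(1 + 13\right)^{2}\right) = \left(-162\right) \left(-161\right) - \left(3 - 14^{2}\right) = 26082 + \left(-3 + 196\right) = 26082 + 193 = 26275$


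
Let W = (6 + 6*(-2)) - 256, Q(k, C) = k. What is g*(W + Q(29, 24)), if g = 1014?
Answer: -236262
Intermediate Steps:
W = -262 (W = (6 - 12) - 256 = -6 - 256 = -262)
g*(W + Q(29, 24)) = 1014*(-262 + 29) = 1014*(-233) = -236262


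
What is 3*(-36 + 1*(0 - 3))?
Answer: -117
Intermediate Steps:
3*(-36 + 1*(0 - 3)) = 3*(-36 + 1*(-3)) = 3*(-36 - 3) = 3*(-39) = -117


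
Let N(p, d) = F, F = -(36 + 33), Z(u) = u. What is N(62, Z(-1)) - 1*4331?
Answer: -4400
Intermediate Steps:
F = -69 (F = -1*69 = -69)
N(p, d) = -69
N(62, Z(-1)) - 1*4331 = -69 - 1*4331 = -69 - 4331 = -4400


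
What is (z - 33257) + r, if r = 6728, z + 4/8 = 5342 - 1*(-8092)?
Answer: -26191/2 ≈ -13096.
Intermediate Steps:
z = 26867/2 (z = -½ + (5342 - 1*(-8092)) = -½ + (5342 + 8092) = -½ + 13434 = 26867/2 ≈ 13434.)
(z - 33257) + r = (26867/2 - 33257) + 6728 = -39647/2 + 6728 = -26191/2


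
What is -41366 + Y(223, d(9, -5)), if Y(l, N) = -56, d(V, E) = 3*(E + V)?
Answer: -41422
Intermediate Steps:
d(V, E) = 3*E + 3*V
-41366 + Y(223, d(9, -5)) = -41366 - 56 = -41422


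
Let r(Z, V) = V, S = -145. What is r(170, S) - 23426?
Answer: -23571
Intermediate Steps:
r(170, S) - 23426 = -145 - 23426 = -23571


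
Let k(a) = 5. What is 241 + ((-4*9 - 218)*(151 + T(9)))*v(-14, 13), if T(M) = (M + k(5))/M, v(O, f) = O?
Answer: 4884557/9 ≈ 5.4273e+5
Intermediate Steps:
T(M) = (5 + M)/M (T(M) = (M + 5)/M = (5 + M)/M)
241 + ((-4*9 - 218)*(151 + T(9)))*v(-14, 13) = 241 + ((-4*9 - 218)*(151 + (5 + 9)/9))*(-14) = 241 + ((-36 - 218)*(151 + (1/9)*14))*(-14) = 241 - 254*(151 + 14/9)*(-14) = 241 - 254*1373/9*(-14) = 241 - 348742/9*(-14) = 241 + 4882388/9 = 4884557/9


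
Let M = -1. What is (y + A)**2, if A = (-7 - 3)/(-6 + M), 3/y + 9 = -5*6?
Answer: 15129/8281 ≈ 1.8270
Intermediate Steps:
y = -1/13 (y = 3/(-9 - 5*6) = 3/(-9 - 30) = 3/(-39) = 3*(-1/39) = -1/13 ≈ -0.076923)
A = 10/7 (A = (-7 - 3)/(-6 - 1) = -10/(-7) = -10*(-1/7) = 10/7 ≈ 1.4286)
(y + A)**2 = (-1/13 + 10/7)**2 = (123/91)**2 = 15129/8281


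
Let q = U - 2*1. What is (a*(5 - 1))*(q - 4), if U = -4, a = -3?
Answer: 120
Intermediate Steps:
q = -6 (q = -4 - 2*1 = -4 - 2 = -6)
(a*(5 - 1))*(q - 4) = (-3*(5 - 1))*(-6 - 4) = -3*4*(-10) = -12*(-10) = 120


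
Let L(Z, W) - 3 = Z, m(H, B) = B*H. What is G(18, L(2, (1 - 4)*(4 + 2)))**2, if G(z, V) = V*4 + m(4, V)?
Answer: 1600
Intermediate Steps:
L(Z, W) = 3 + Z
G(z, V) = 8*V (G(z, V) = V*4 + V*4 = 4*V + 4*V = 8*V)
G(18, L(2, (1 - 4)*(4 + 2)))**2 = (8*(3 + 2))**2 = (8*5)**2 = 40**2 = 1600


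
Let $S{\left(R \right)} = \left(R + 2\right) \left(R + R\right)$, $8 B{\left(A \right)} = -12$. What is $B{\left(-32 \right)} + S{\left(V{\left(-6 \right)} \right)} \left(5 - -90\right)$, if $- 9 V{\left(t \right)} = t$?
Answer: $\frac{6053}{18} \approx 336.28$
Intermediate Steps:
$B{\left(A \right)} = - \frac{3}{2}$ ($B{\left(A \right)} = \frac{1}{8} \left(-12\right) = - \frac{3}{2}$)
$V{\left(t \right)} = - \frac{t}{9}$
$S{\left(R \right)} = 2 R \left(2 + R\right)$ ($S{\left(R \right)} = \left(2 + R\right) 2 R = 2 R \left(2 + R\right)$)
$B{\left(-32 \right)} + S{\left(V{\left(-6 \right)} \right)} \left(5 - -90\right) = - \frac{3}{2} + 2 \left(\left(- \frac{1}{9}\right) \left(-6\right)\right) \left(2 - - \frac{2}{3}\right) \left(5 - -90\right) = - \frac{3}{2} + 2 \cdot \frac{2}{3} \left(2 + \frac{2}{3}\right) \left(5 + 90\right) = - \frac{3}{2} + 2 \cdot \frac{2}{3} \cdot \frac{8}{3} \cdot 95 = - \frac{3}{2} + \frac{32}{9} \cdot 95 = - \frac{3}{2} + \frac{3040}{9} = \frac{6053}{18}$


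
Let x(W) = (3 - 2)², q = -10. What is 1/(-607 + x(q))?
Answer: -1/606 ≈ -0.0016502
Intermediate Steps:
x(W) = 1 (x(W) = 1² = 1)
1/(-607 + x(q)) = 1/(-607 + 1) = 1/(-606) = -1/606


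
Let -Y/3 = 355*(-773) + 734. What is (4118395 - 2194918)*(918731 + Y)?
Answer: 3346415274198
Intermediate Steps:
Y = 821043 (Y = -3*(355*(-773) + 734) = -3*(-274415 + 734) = -3*(-273681) = 821043)
(4118395 - 2194918)*(918731 + Y) = (4118395 - 2194918)*(918731 + 821043) = 1923477*1739774 = 3346415274198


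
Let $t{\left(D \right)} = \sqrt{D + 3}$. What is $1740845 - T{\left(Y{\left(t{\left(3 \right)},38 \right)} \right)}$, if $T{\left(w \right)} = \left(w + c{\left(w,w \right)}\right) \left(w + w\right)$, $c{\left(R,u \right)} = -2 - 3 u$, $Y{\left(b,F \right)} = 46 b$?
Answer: $1791629 + 184 \sqrt{6} \approx 1.7921 \cdot 10^{6}$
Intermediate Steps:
$t{\left(D \right)} = \sqrt{3 + D}$
$T{\left(w \right)} = 2 w \left(-2 - 2 w\right)$ ($T{\left(w \right)} = \left(w - \left(2 + 3 w\right)\right) \left(w + w\right) = \left(-2 - 2 w\right) 2 w = 2 w \left(-2 - 2 w\right)$)
$1740845 - T{\left(Y{\left(t{\left(3 \right)},38 \right)} \right)} = 1740845 - - 4 \cdot 46 \sqrt{3 + 3} \left(1 + 46 \sqrt{3 + 3}\right) = 1740845 - - 4 \cdot 46 \sqrt{6} \left(1 + 46 \sqrt{6}\right) = 1740845 - - 184 \sqrt{6} \left(1 + 46 \sqrt{6}\right) = 1740845 + 184 \sqrt{6} \left(1 + 46 \sqrt{6}\right)$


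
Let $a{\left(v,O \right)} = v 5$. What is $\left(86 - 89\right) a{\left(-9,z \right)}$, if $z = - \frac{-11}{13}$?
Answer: $135$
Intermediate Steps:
$z = \frac{11}{13}$ ($z = - \frac{-11}{13} = \left(-1\right) \left(- \frac{11}{13}\right) = \frac{11}{13} \approx 0.84615$)
$a{\left(v,O \right)} = 5 v$
$\left(86 - 89\right) a{\left(-9,z \right)} = \left(86 - 89\right) 5 \left(-9\right) = \left(-3\right) \left(-45\right) = 135$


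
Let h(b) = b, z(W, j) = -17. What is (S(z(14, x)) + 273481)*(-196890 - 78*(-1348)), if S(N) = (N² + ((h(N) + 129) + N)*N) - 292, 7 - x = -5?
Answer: -24942342798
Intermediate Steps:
x = 12 (x = 7 - 1*(-5) = 7 + 5 = 12)
S(N) = -292 + N² + N*(129 + 2*N) (S(N) = (N² + ((N + 129) + N)*N) - 292 = (N² + ((129 + N) + N)*N) - 292 = (N² + (129 + 2*N)*N) - 292 = (N² + N*(129 + 2*N)) - 292 = -292 + N² + N*(129 + 2*N))
(S(z(14, x)) + 273481)*(-196890 - 78*(-1348)) = ((-292 + 3*(-17)² + 129*(-17)) + 273481)*(-196890 - 78*(-1348)) = ((-292 + 3*289 - 2193) + 273481)*(-196890 + 105144) = ((-292 + 867 - 2193) + 273481)*(-91746) = (-1618 + 273481)*(-91746) = 271863*(-91746) = -24942342798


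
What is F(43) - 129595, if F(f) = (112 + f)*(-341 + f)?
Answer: -175785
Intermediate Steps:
F(f) = (-341 + f)*(112 + f)
F(43) - 129595 = (-38192 + 43**2 - 229*43) - 129595 = (-38192 + 1849 - 9847) - 129595 = -46190 - 129595 = -175785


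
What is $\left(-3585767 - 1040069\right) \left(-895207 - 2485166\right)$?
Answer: $15637051116828$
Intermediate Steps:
$\left(-3585767 - 1040069\right) \left(-895207 - 2485166\right) = \left(-4625836\right) \left(-3380373\right) = 15637051116828$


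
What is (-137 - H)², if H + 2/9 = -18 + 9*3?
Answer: 1721344/81 ≈ 21251.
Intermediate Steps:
H = 79/9 (H = -2/9 + (-18 + 9*3) = -2/9 + (-18 + 27) = -2/9 + 9 = 79/9 ≈ 8.7778)
(-137 - H)² = (-137 - 1*79/9)² = (-137 - 79/9)² = (-1312/9)² = 1721344/81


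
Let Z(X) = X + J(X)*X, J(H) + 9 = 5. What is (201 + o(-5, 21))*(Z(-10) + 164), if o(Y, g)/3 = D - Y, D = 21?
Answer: 54126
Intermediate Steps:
J(H) = -4 (J(H) = -9 + 5 = -4)
Z(X) = -3*X (Z(X) = X - 4*X = -3*X)
o(Y, g) = 63 - 3*Y (o(Y, g) = 3*(21 - Y) = 63 - 3*Y)
(201 + o(-5, 21))*(Z(-10) + 164) = (201 + (63 - 3*(-5)))*(-3*(-10) + 164) = (201 + (63 + 15))*(30 + 164) = (201 + 78)*194 = 279*194 = 54126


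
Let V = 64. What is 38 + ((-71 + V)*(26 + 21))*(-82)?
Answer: 27016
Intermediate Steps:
38 + ((-71 + V)*(26 + 21))*(-82) = 38 + ((-71 + 64)*(26 + 21))*(-82) = 38 - 7*47*(-82) = 38 - 329*(-82) = 38 + 26978 = 27016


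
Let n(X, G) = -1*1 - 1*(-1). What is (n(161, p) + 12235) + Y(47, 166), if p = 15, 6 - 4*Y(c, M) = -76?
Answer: 24511/2 ≈ 12256.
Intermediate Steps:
Y(c, M) = 41/2 (Y(c, M) = 3/2 - 1/4*(-76) = 3/2 + 19 = 41/2)
n(X, G) = 0 (n(X, G) = -1 + 1 = 0)
(n(161, p) + 12235) + Y(47, 166) = (0 + 12235) + 41/2 = 12235 + 41/2 = 24511/2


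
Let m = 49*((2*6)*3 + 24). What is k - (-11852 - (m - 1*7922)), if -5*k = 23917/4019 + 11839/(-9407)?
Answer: 1298483872272/189033665 ≈ 6869.1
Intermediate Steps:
m = 2940 (m = 49*(12*3 + 24) = 49*(36 + 24) = 49*60 = 2940)
k = -177406278/189033665 (k = -(23917/4019 + 11839/(-9407))/5 = -(23917*(1/4019) + 11839*(-1/9407))/5 = -(23917/4019 - 11839/9407)/5 = -⅕*177406278/37806733 = -177406278/189033665 ≈ -0.93849)
k - (-11852 - (m - 1*7922)) = -177406278/189033665 - (-11852 - (2940 - 1*7922)) = -177406278/189033665 - (-11852 - (2940 - 7922)) = -177406278/189033665 - (-11852 - 1*(-4982)) = -177406278/189033665 - (-11852 + 4982) = -177406278/189033665 - 1*(-6870) = -177406278/189033665 + 6870 = 1298483872272/189033665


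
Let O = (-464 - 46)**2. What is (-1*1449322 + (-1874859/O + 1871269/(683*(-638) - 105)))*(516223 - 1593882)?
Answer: 59022120295280348048293/37788975300 ≈ 1.5619e+12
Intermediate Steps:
O = 260100 (O = (-510)**2 = 260100)
(-1*1449322 + (-1874859/O + 1871269/(683*(-638) - 105)))*(516223 - 1593882) = (-1*1449322 + (-1874859/260100 + 1871269/(683*(-638) - 105)))*(516223 - 1593882) = (-1449322 + (-1874859*1/260100 + 1871269/(-435754 - 105)))*(-1077659) = (-1449322 + (-624953/86700 + 1871269/(-435859)))*(-1077659) = (-1449322 + (-624953/86700 + 1871269*(-1/435859)))*(-1077659) = (-1449322 + (-624953/86700 - 1871269/435859))*(-1077659) = (-1449322 - 434630411927/37788975300)*(-1077659) = -54768827890158527/37788975300*(-1077659) = 59022120295280348048293/37788975300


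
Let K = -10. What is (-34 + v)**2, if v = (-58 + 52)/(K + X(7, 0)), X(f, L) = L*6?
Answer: 27889/25 ≈ 1115.6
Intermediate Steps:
X(f, L) = 6*L
v = 3/5 (v = (-58 + 52)/(-10 + 6*0) = -6/(-10 + 0) = -6/(-10) = -6*(-1/10) = 3/5 ≈ 0.60000)
(-34 + v)**2 = (-34 + 3/5)**2 = (-167/5)**2 = 27889/25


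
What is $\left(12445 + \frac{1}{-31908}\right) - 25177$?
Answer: $- \frac{406252657}{31908} \approx -12732.0$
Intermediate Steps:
$\left(12445 + \frac{1}{-31908}\right) - 25177 = \left(12445 - \frac{1}{31908}\right) - 25177 = \frac{397095059}{31908} - 25177 = - \frac{406252657}{31908}$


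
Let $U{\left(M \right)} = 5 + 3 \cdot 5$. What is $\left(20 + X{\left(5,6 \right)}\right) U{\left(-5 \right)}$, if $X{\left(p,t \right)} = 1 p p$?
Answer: $900$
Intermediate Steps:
$X{\left(p,t \right)} = p^{2}$ ($X{\left(p,t \right)} = p p = p^{2}$)
$U{\left(M \right)} = 20$ ($U{\left(M \right)} = 5 + 15 = 20$)
$\left(20 + X{\left(5,6 \right)}\right) U{\left(-5 \right)} = \left(20 + 5^{2}\right) 20 = \left(20 + 25\right) 20 = 45 \cdot 20 = 900$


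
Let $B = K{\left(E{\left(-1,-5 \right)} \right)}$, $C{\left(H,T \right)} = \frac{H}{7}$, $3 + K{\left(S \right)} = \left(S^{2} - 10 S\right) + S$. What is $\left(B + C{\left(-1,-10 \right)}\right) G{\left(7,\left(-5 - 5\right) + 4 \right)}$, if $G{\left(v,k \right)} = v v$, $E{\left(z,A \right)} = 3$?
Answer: $-1036$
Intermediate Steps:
$K{\left(S \right)} = -3 + S^{2} - 9 S$ ($K{\left(S \right)} = -3 + \left(\left(S^{2} - 10 S\right) + S\right) = -3 + \left(S^{2} - 9 S\right) = -3 + S^{2} - 9 S$)
$G{\left(v,k \right)} = v^{2}$
$C{\left(H,T \right)} = \frac{H}{7}$ ($C{\left(H,T \right)} = H \frac{1}{7} = \frac{H}{7}$)
$B = -21$ ($B = -3 + 3^{2} - 27 = -3 + 9 - 27 = -21$)
$\left(B + C{\left(-1,-10 \right)}\right) G{\left(7,\left(-5 - 5\right) + 4 \right)} = \left(-21 + \frac{1}{7} \left(-1\right)\right) 7^{2} = \left(-21 - \frac{1}{7}\right) 49 = \left(- \frac{148}{7}\right) 49 = -1036$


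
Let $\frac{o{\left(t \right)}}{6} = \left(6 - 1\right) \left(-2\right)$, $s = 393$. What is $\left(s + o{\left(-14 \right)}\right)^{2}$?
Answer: $110889$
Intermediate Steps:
$o{\left(t \right)} = -60$ ($o{\left(t \right)} = 6 \left(6 - 1\right) \left(-2\right) = 6 \cdot 5 \left(-2\right) = 6 \left(-10\right) = -60$)
$\left(s + o{\left(-14 \right)}\right)^{2} = \left(393 - 60\right)^{2} = 333^{2} = 110889$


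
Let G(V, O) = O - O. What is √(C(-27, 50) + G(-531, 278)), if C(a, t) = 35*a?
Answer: 3*I*√105 ≈ 30.741*I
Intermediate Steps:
G(V, O) = 0
√(C(-27, 50) + G(-531, 278)) = √(35*(-27) + 0) = √(-945 + 0) = √(-945) = 3*I*√105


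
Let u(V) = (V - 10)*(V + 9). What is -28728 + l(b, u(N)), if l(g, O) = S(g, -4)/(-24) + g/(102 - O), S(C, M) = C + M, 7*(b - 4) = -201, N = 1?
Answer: -5515571/192 ≈ -28727.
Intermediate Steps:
b = -173/7 (b = 4 + (⅐)*(-201) = 4 - 201/7 = -173/7 ≈ -24.714)
u(V) = (-10 + V)*(9 + V)
l(g, O) = ⅙ - g/24 + g/(102 - O) (l(g, O) = (g - 4)/(-24) + g/(102 - O) = (-4 + g)*(-1/24) + g/(102 - O) = (⅙ - g/24) + g/(102 - O) = ⅙ - g/24 + g/(102 - O))
-28728 + l(b, u(N)) = -28728 + (-408 + 78*(-173/7) - (-90 + 1² - 1*1)*(-4 - 173/7))/(24*(-102 + (-90 + 1² - 1*1))) = -28728 + (-408 - 13494/7 - 1*(-90 + 1 - 1)*(-201/7))/(24*(-102 + (-90 + 1 - 1))) = -28728 + (-408 - 13494/7 - 1*(-90)*(-201/7))/(24*(-102 - 90)) = -28728 + (1/24)*(-408 - 13494/7 - 18090/7)/(-192) = -28728 + (1/24)*(-1/192)*(-4920) = -28728 + 205/192 = -5515571/192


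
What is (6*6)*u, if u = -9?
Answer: -324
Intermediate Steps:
(6*6)*u = (6*6)*(-9) = 36*(-9) = -324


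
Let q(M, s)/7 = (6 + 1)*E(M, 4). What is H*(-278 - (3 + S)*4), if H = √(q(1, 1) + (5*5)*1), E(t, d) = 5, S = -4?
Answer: -822*√30 ≈ -4502.3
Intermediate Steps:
q(M, s) = 245 (q(M, s) = 7*((6 + 1)*5) = 7*(7*5) = 7*35 = 245)
H = 3*√30 (H = √(245 + (5*5)*1) = √(245 + 25*1) = √(245 + 25) = √270 = 3*√30 ≈ 16.432)
H*(-278 - (3 + S)*4) = (3*√30)*(-278 - (3 - 4)*4) = (3*√30)*(-278 - (-1)*4) = (3*√30)*(-278 - 1*(-4)) = (3*√30)*(-278 + 4) = (3*√30)*(-274) = -822*√30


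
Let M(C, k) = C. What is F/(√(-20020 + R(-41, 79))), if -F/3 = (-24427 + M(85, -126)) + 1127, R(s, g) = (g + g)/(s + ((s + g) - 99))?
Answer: -69645*I*√52076049/1021099 ≈ -492.2*I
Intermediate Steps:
R(s, g) = 2*g/(-99 + g + 2*s) (R(s, g) = (2*g)/(s + ((g + s) - 99)) = (2*g)/(s + (-99 + g + s)) = (2*g)/(-99 + g + 2*s) = 2*g/(-99 + g + 2*s))
F = 69645 (F = -3*((-24427 + 85) + 1127) = -3*(-24342 + 1127) = -3*(-23215) = 69645)
F/(√(-20020 + R(-41, 79))) = 69645/(√(-20020 + 2*79/(-99 + 79 + 2*(-41)))) = 69645/(√(-20020 + 2*79/(-99 + 79 - 82))) = 69645/(√(-20020 + 2*79/(-102))) = 69645/(√(-20020 + 2*79*(-1/102))) = 69645/(√(-20020 - 79/51)) = 69645/(√(-1021099/51)) = 69645/((I*√52076049/51)) = 69645*(-I*√52076049/1021099) = -69645*I*√52076049/1021099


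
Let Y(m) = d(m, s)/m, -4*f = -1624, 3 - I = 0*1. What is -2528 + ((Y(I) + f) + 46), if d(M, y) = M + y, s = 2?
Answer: -6223/3 ≈ -2074.3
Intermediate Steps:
I = 3 (I = 3 - 0 = 3 - 1*0 = 3 + 0 = 3)
f = 406 (f = -1/4*(-1624) = 406)
Y(m) = (2 + m)/m (Y(m) = (m + 2)/m = (2 + m)/m)
-2528 + ((Y(I) + f) + 46) = -2528 + (((2 + 3)/3 + 406) + 46) = -2528 + (((1/3)*5 + 406) + 46) = -2528 + ((5/3 + 406) + 46) = -2528 + (1223/3 + 46) = -2528 + 1361/3 = -6223/3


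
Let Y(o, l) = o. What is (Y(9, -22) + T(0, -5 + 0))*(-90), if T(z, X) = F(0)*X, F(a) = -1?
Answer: -1260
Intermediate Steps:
T(z, X) = -X
(Y(9, -22) + T(0, -5 + 0))*(-90) = (9 - (-5 + 0))*(-90) = (9 - 1*(-5))*(-90) = (9 + 5)*(-90) = 14*(-90) = -1260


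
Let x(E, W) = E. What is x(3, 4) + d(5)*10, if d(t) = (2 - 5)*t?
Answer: -147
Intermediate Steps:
d(t) = -3*t
x(3, 4) + d(5)*10 = 3 - 3*5*10 = 3 - 15*10 = 3 - 150 = -147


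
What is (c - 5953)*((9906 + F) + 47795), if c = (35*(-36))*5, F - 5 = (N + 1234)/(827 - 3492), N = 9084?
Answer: -1884219435516/2665 ≈ -7.0702e+8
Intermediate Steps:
F = 3007/2665 (F = 5 + (9084 + 1234)/(827 - 3492) = 5 + 10318/(-2665) = 5 + 10318*(-1/2665) = 5 - 10318/2665 = 3007/2665 ≈ 1.1283)
c = -6300 (c = -1260*5 = -6300)
(c - 5953)*((9906 + F) + 47795) = (-6300 - 5953)*((9906 + 3007/2665) + 47795) = -12253*(26402497/2665 + 47795) = -12253*153776172/2665 = -1884219435516/2665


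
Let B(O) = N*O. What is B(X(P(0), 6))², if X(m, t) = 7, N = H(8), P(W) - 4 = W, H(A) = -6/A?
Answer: 441/16 ≈ 27.563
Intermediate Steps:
P(W) = 4 + W
N = -¾ (N = -6/8 = -6*⅛ = -¾ ≈ -0.75000)
B(O) = -3*O/4
B(X(P(0), 6))² = (-¾*7)² = (-21/4)² = 441/16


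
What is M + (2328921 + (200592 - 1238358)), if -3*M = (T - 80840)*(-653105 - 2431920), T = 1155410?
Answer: 1105026395905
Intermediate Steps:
M = 1105025104750 (M = -(1155410 - 80840)*(-653105 - 2431920)/3 = -358190*(-3085025) = -⅓*(-3315075314250) = 1105025104750)
M + (2328921 + (200592 - 1238358)) = 1105025104750 + (2328921 + (200592 - 1238358)) = 1105025104750 + (2328921 - 1037766) = 1105025104750 + 1291155 = 1105026395905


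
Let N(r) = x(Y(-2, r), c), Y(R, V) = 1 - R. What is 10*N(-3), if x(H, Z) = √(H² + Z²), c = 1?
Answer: 10*√10 ≈ 31.623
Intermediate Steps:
N(r) = √10 (N(r) = √((1 - 1*(-2))² + 1²) = √((1 + 2)² + 1) = √(3² + 1) = √(9 + 1) = √10)
10*N(-3) = 10*√10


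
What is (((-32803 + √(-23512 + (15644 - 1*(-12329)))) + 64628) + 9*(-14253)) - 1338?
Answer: -97790 + √4461 ≈ -97723.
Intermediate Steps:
(((-32803 + √(-23512 + (15644 - 1*(-12329)))) + 64628) + 9*(-14253)) - 1338 = (((-32803 + √(-23512 + (15644 + 12329))) + 64628) - 128277) - 1338 = (((-32803 + √(-23512 + 27973)) + 64628) - 128277) - 1338 = (((-32803 + √4461) + 64628) - 128277) - 1338 = ((31825 + √4461) - 128277) - 1338 = (-96452 + √4461) - 1338 = -97790 + √4461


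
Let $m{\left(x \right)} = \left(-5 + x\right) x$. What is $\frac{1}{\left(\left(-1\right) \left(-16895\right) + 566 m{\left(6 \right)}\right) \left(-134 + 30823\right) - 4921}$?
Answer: $\frac{1}{622705578} \approx 1.6059 \cdot 10^{-9}$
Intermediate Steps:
$m{\left(x \right)} = x \left(-5 + x\right)$
$\frac{1}{\left(\left(-1\right) \left(-16895\right) + 566 m{\left(6 \right)}\right) \left(-134 + 30823\right) - 4921} = \frac{1}{\left(\left(-1\right) \left(-16895\right) + 566 \cdot 6 \left(-5 + 6\right)\right) \left(-134 + 30823\right) - 4921} = \frac{1}{\left(16895 + 566 \cdot 6 \cdot 1\right) 30689 - 4921} = \frac{1}{\left(16895 + 566 \cdot 6\right) 30689 - 4921} = \frac{1}{\left(16895 + 3396\right) 30689 - 4921} = \frac{1}{20291 \cdot 30689 - 4921} = \frac{1}{622710499 - 4921} = \frac{1}{622705578}$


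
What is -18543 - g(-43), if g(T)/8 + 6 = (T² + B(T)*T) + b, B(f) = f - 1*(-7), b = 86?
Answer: -46359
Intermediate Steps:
B(f) = 7 + f (B(f) = f + 7 = 7 + f)
g(T) = 640 + 8*T² + 8*T*(7 + T) (g(T) = -48 + 8*((T² + (7 + T)*T) + 86) = -48 + 8*((T² + T*(7 + T)) + 86) = -48 + 8*(86 + T² + T*(7 + T)) = -48 + (688 + 8*T² + 8*T*(7 + T)) = 640 + 8*T² + 8*T*(7 + T))
-18543 - g(-43) = -18543 - (640 + 16*(-43)² + 56*(-43)) = -18543 - (640 + 16*1849 - 2408) = -18543 - (640 + 29584 - 2408) = -18543 - 1*27816 = -18543 - 27816 = -46359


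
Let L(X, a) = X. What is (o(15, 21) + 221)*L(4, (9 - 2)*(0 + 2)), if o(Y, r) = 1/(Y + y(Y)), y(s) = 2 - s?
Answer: 886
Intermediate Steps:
o(Y, r) = 1/2 (o(Y, r) = 1/(Y + (2 - Y)) = 1/2)
(o(15, 21) + 221)*L(4, (9 - 2)*(0 + 2)) = (1/2 + 221)*4 = (443/2)*4 = 886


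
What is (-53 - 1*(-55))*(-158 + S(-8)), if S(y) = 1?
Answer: -314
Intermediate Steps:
(-53 - 1*(-55))*(-158 + S(-8)) = (-53 - 1*(-55))*(-158 + 1) = (-53 + 55)*(-157) = 2*(-157) = -314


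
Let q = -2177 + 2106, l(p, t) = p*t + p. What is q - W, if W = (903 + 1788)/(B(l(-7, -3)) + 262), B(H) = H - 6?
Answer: -2429/30 ≈ -80.967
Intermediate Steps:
l(p, t) = p + p*t
B(H) = -6 + H
q = -71
W = 299/30 (W = (903 + 1788)/((-6 - 7*(1 - 3)) + 262) = 2691/((-6 - 7*(-2)) + 262) = 2691/((-6 + 14) + 262) = 2691/(8 + 262) = 2691/270 = 2691*(1/270) = 299/30 ≈ 9.9667)
q - W = -71 - 1*299/30 = -71 - 299/30 = -2429/30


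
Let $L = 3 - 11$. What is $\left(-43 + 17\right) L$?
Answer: $208$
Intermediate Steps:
$L = -8$ ($L = 3 - 11 = -8$)
$\left(-43 + 17\right) L = \left(-43 + 17\right) \left(-8\right) = \left(-26\right) \left(-8\right) = 208$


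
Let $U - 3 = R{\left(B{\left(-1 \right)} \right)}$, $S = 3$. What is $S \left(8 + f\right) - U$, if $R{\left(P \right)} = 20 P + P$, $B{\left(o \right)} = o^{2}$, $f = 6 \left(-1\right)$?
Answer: $-18$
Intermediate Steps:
$f = -6$
$R{\left(P \right)} = 21 P$
$U = 24$ ($U = 3 + 21 \left(-1\right)^{2} = 3 + 21 \cdot 1 = 3 + 21 = 24$)
$S \left(8 + f\right) - U = 3 \left(8 - 6\right) - 24 = 3 \cdot 2 - 24 = 6 - 24 = -18$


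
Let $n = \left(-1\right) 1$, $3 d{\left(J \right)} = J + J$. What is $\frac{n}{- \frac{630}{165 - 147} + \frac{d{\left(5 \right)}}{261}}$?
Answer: $\frac{783}{27395} \approx 0.028582$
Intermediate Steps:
$d{\left(J \right)} = \frac{2 J}{3}$ ($d{\left(J \right)} = \frac{J + J}{3} = \frac{2 J}{3}$)
$n = -1$
$\frac{n}{- \frac{630}{165 - 147} + \frac{d{\left(5 \right)}}{261}} = - \frac{1}{- \frac{630}{165 - 147} + \frac{\frac{2}{3} \cdot 5}{261}} = - \frac{1}{- \frac{630}{18} + \frac{10}{3} \cdot \frac{1}{261}} = - \frac{1}{\left(-630\right) \frac{1}{18} + \frac{10}{783}} = - \frac{1}{-35 + \frac{10}{783}} = - \frac{1}{- \frac{27395}{783}} = \left(-1\right) \left(- \frac{783}{27395}\right) = \frac{783}{27395}$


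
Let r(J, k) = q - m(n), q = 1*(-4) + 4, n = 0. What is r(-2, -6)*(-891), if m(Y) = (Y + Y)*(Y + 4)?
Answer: 0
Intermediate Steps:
m(Y) = 2*Y*(4 + Y) (m(Y) = (2*Y)*(4 + Y) = 2*Y*(4 + Y))
q = 0 (q = -4 + 4 = 0)
r(J, k) = 0 (r(J, k) = 0 - 2*0*(4 + 0) = 0 - 2*0*4 = 0 - 1*0 = 0 + 0 = 0)
r(-2, -6)*(-891) = 0*(-891) = 0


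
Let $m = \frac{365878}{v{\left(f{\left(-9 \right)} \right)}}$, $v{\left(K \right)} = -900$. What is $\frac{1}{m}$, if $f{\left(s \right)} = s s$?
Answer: $- \frac{450}{182939} \approx -0.0024598$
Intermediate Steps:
$f{\left(s \right)} = s^{2}$
$m = - \frac{182939}{450}$ ($m = \frac{365878}{-900} = 365878 \left(- \frac{1}{900}\right) = - \frac{182939}{450} \approx -406.53$)
$\frac{1}{m} = \frac{1}{- \frac{182939}{450}} = - \frac{450}{182939}$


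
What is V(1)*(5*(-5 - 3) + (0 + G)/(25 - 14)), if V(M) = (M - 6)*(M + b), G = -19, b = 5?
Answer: 13770/11 ≈ 1251.8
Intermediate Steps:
V(M) = (-6 + M)*(5 + M) (V(M) = (M - 6)*(M + 5) = (-6 + M)*(5 + M))
V(1)*(5*(-5 - 3) + (0 + G)/(25 - 14)) = (-30 + 1**2 - 1*1)*(5*(-5 - 3) + (0 - 19)/(25 - 14)) = (-30 + 1 - 1)*(5*(-8) - 19/11) = -30*(-40 - 19*1/11) = -30*(-40 - 19/11) = -30*(-459/11) = 13770/11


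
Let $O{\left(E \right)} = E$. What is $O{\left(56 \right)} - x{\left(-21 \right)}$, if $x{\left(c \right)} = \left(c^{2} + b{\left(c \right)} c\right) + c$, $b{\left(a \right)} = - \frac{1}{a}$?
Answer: $-363$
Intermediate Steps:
$x{\left(c \right)} = -1 + c + c^{2}$ ($x{\left(c \right)} = \left(c^{2} + - \frac{1}{c} c\right) + c = \left(c^{2} - 1\right) + c = \left(-1 + c^{2}\right) + c = -1 + c + c^{2}$)
$O{\left(56 \right)} - x{\left(-21 \right)} = 56 - \left(-1 - 21 \left(1 - 21\right)\right) = 56 - \left(-1 - -420\right) = 56 - \left(-1 + 420\right) = 56 - 419 = -363$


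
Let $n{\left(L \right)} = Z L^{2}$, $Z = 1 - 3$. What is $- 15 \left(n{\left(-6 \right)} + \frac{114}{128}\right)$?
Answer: $\frac{68265}{64} \approx 1066.6$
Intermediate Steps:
$Z = -2$ ($Z = 1 - 3 = -2$)
$n{\left(L \right)} = - 2 L^{2}$
$- 15 \left(n{\left(-6 \right)} + \frac{114}{128}\right) = - 15 \left(- 2 \left(-6\right)^{2} + \frac{114}{128}\right) = - 15 \left(\left(-2\right) 36 + 114 \cdot \frac{1}{128}\right) = - 15 \left(-72 + \frac{57}{64}\right) = \left(-15\right) \left(- \frac{4551}{64}\right) = \frac{68265}{64}$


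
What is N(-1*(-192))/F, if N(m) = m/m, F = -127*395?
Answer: -1/50165 ≈ -1.9934e-5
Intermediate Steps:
F = -50165
N(m) = 1
N(-1*(-192))/F = 1/(-50165) = 1*(-1/50165) = -1/50165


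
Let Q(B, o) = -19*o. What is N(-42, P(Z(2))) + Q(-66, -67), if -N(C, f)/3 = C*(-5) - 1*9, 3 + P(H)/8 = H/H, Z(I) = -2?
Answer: 670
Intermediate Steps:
P(H) = -16 (P(H) = -24 + 8*(H/H) = -24 + 8*1 = -24 + 8 = -16)
N(C, f) = 27 + 15*C (N(C, f) = -3*(C*(-5) - 1*9) = -3*(-5*C - 9) = -3*(-9 - 5*C) = 27 + 15*C)
N(-42, P(Z(2))) + Q(-66, -67) = (27 + 15*(-42)) - 19*(-67) = (27 - 630) + 1273 = -603 + 1273 = 670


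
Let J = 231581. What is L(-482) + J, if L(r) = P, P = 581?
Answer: 232162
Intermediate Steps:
L(r) = 581
L(-482) + J = 581 + 231581 = 232162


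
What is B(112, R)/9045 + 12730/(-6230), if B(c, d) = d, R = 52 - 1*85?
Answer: -3844948/1878345 ≈ -2.0470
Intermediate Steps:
R = -33 (R = 52 - 85 = -33)
B(112, R)/9045 + 12730/(-6230) = -33/9045 + 12730/(-6230) = -33*1/9045 + 12730*(-1/6230) = -11/3015 - 1273/623 = -3844948/1878345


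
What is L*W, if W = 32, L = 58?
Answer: 1856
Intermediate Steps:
L*W = 58*32 = 1856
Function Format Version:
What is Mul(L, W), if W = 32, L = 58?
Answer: 1856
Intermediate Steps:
Mul(L, W) = Mul(58, 32) = 1856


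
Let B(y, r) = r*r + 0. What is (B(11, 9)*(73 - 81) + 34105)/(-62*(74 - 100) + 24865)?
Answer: 33457/26477 ≈ 1.2636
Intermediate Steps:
B(y, r) = r**2 (B(y, r) = r**2 + 0 = r**2)
(B(11, 9)*(73 - 81) + 34105)/(-62*(74 - 100) + 24865) = (9**2*(73 - 81) + 34105)/(-62*(74 - 100) + 24865) = (81*(-8) + 34105)/(-62*(-26) + 24865) = (-648 + 34105)/(1612 + 24865) = 33457/26477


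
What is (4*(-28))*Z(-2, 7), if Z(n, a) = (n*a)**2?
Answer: -21952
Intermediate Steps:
Z(n, a) = a**2*n**2 (Z(n, a) = (a*n)**2 = a**2*n**2)
(4*(-28))*Z(-2, 7) = (4*(-28))*(7**2*(-2)**2) = -5488*4 = -112*196 = -21952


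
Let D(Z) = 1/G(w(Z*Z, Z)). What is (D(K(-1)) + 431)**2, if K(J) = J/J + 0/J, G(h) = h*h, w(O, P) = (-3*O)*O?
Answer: 15054400/81 ≈ 1.8586e+5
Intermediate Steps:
w(O, P) = -3*O**2
G(h) = h**2
K(J) = 1 (K(J) = 1 + 0 = 1)
D(Z) = 1/(9*Z**8) (D(Z) = 1/((-3*Z**4)**2) = 1/(9*Z**8))
(D(K(-1)) + 431)**2 = ((1/9)/1**8 + 431)**2 = ((1/9)*1 + 431)**2 = (1/9 + 431)**2 = (3880/9)**2 = 15054400/81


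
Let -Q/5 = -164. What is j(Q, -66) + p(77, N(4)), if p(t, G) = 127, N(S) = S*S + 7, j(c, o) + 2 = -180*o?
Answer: 12005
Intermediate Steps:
Q = 820 (Q = -5*(-164) = 820)
j(c, o) = -2 - 180*o
N(S) = 7 + S**2 (N(S) = S**2 + 7 = 7 + S**2)
j(Q, -66) + p(77, N(4)) = (-2 - 180*(-66)) + 127 = (-2 + 11880) + 127 = 11878 + 127 = 12005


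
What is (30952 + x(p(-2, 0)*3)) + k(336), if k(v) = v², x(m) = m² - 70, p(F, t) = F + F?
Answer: 143922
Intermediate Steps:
p(F, t) = 2*F
x(m) = -70 + m²
(30952 + x(p(-2, 0)*3)) + k(336) = (30952 + (-70 + ((2*(-2))*3)²)) + 336² = (30952 + (-70 + (-4*3)²)) + 112896 = (30952 + (-70 + (-12)²)) + 112896 = (30952 + (-70 + 144)) + 112896 = (30952 + 74) + 112896 = 31026 + 112896 = 143922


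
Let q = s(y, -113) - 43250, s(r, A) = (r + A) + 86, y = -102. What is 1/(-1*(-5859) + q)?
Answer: -1/37520 ≈ -2.6652e-5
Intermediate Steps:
s(r, A) = 86 + A + r (s(r, A) = (A + r) + 86 = 86 + A + r)
q = -43379 (q = (86 - 113 - 102) - 43250 = -129 - 43250 = -43379)
1/(-1*(-5859) + q) = 1/(-1*(-5859) - 43379) = 1/(5859 - 43379) = 1/(-37520) = -1/37520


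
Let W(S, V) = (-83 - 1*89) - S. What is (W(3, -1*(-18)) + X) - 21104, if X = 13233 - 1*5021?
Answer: -13067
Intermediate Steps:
W(S, V) = -172 - S (W(S, V) = (-83 - 89) - S = -172 - S)
X = 8212 (X = 13233 - 5021 = 8212)
(W(3, -1*(-18)) + X) - 21104 = ((-172 - 1*3) + 8212) - 21104 = ((-172 - 3) + 8212) - 21104 = (-175 + 8212) - 21104 = 8037 - 21104 = -13067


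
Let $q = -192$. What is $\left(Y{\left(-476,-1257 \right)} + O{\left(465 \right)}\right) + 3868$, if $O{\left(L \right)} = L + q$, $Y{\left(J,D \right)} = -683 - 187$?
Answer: $3271$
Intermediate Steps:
$Y{\left(J,D \right)} = -870$ ($Y{\left(J,D \right)} = -683 - 187 = -870$)
$O{\left(L \right)} = -192 + L$ ($O{\left(L \right)} = L - 192 = -192 + L$)
$\left(Y{\left(-476,-1257 \right)} + O{\left(465 \right)}\right) + 3868 = \left(-870 + \left(-192 + 465\right)\right) + 3868 = \left(-870 + 273\right) + 3868 = -597 + 3868 = 3271$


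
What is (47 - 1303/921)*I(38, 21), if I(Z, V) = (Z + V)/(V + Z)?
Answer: 41984/921 ≈ 45.585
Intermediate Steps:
I(Z, V) = 1 (I(Z, V) = (V + Z)/(V + Z) = 1)
(47 - 1303/921)*I(38, 21) = (47 - 1303/921)*1 = (41984/921)*1 = 41984/921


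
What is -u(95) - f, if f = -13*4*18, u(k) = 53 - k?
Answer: 978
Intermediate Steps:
f = -936 (f = -52*18 = -936)
-u(95) - f = -(53 - 1*95) - 1*(-936) = -(53 - 95) + 936 = -1*(-42) + 936 = 42 + 936 = 978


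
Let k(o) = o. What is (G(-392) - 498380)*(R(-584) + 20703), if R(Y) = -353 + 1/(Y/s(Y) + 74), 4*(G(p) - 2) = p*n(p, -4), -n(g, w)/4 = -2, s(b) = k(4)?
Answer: -365685831619/36 ≈ -1.0158e+10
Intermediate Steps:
s(b) = 4
n(g, w) = 8 (n(g, w) = -4*(-2) = 8)
G(p) = 2 + 2*p (G(p) = 2 + (p*8)/4 = 2 + (8*p)/4 = 2 + 2*p)
R(Y) = -353 + 1/(74 + Y/4) (R(Y) = -353 + 1/(Y/4 + 74) = -353 + 1/(74 + Y/4))
(G(-392) - 498380)*(R(-584) + 20703) = ((2 + 2*(-392)) - 498380)*((-104484 - 353*(-584))/(296 - 584) + 20703) = ((2 - 784) - 498380)*((-104484 + 206152)/(-288) + 20703) = (-782 - 498380)*(-1/288*101668 + 20703) = -499162*(-25417/72 + 20703) = -499162*1465199/72 = -365685831619/36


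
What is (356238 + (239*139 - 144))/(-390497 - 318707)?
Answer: -389315/709204 ≈ -0.54895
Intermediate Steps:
(356238 + (239*139 - 144))/(-390497 - 318707) = (356238 + (33221 - 144))/(-709204) = (356238 + 33077)*(-1/709204) = 389315*(-1/709204) = -389315/709204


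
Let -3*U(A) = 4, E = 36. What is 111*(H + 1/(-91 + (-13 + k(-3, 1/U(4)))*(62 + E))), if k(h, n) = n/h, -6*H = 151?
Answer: -14979191/5362 ≈ -2793.6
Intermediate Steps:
U(A) = -4/3 (U(A) = -⅓*4 = -4/3)
H = -151/6 (H = -⅙*151 = -151/6 ≈ -25.167)
111*(H + 1/(-91 + (-13 + k(-3, 1/U(4)))*(62 + E))) = 111*(-151/6 + 1/(-91 + (-13 + 1/(-4/3*(-3)))*(62 + 36))) = 111*(-151/6 + 1/(-91 + (-13 - ¾*(-⅓))*98)) = 111*(-151/6 + 1/(-91 + (-13 + ¼)*98)) = 111*(-151/6 + 1/(-91 - 51/4*98)) = 111*(-151/6 + 1/(-91 - 2499/2)) = 111*(-151/6 + 1/(-2681/2)) = 111*(-151/6 - 2/2681) = 111*(-404843/16086) = -14979191/5362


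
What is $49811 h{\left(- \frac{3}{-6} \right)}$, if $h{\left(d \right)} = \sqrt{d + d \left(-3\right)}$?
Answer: $49811 i \approx 49811.0 i$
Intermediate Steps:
$h{\left(d \right)} = \sqrt{2} \sqrt{- d}$ ($h{\left(d \right)} = \sqrt{d - 3 d} = \sqrt{- 2 d} = \sqrt{2} \sqrt{- d}$)
$49811 h{\left(- \frac{3}{-6} \right)} = 49811 \sqrt{2} \sqrt{- \frac{-3}{-6}} = 49811 \sqrt{2} \sqrt{- \frac{\left(-3\right) \left(-1\right)}{6}} = 49811 \sqrt{2} \sqrt{\left(-1\right) \frac{1}{2}} = 49811 \sqrt{2} \sqrt{- \frac{1}{2}} = 49811 \sqrt{2} \frac{i \sqrt{2}}{2} = 49811 i$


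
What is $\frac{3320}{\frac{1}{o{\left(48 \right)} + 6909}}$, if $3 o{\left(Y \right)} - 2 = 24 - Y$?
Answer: $\frac{68740600}{3} \approx 2.2914 \cdot 10^{7}$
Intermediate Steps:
$o{\left(Y \right)} = \frac{26}{3} - \frac{Y}{3}$ ($o{\left(Y \right)} = \frac{2}{3} + \frac{24 - Y}{3} = \frac{2}{3} - \left(-8 + \frac{Y}{3}\right) = \frac{26}{3} - \frac{Y}{3}$)
$\frac{3320}{\frac{1}{o{\left(48 \right)} + 6909}} = \frac{3320}{\frac{1}{\left(\frac{26}{3} - 16\right) + 6909}} = \frac{3320}{\frac{1}{- \frac{22}{3} + 6909}} = \frac{3320}{\frac{1}{\frac{20705}{3}}} = \frac{3320}{\frac{3}{20705}} = 3320 \cdot \frac{20705}{3} = \frac{68740600}{3}$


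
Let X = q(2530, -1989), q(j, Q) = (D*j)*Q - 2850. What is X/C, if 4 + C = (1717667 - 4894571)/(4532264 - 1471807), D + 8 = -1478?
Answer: -11442745385804445/7709366 ≈ -1.4843e+9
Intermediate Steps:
D = -1486 (D = -8 - 1478 = -1486)
q(j, Q) = -2850 - 1486*Q*j (q(j, Q) = (-1486*j)*Q - 2850 = -1486*Q*j - 2850 = -2850 - 1486*Q*j)
X = 7477801770 (X = -2850 - 1486*(-1989)*2530 = -2850 + 7477804620 = 7477801770)
C = -15418732/3060457 (C = -4 + (1717667 - 4894571)/(4532264 - 1471807) = -4 - 3176904/3060457 = -15418732/3060457 ≈ -5.0380)
X/C = 7477801770/(-15418732/3060457) = 7477801770*(-3060457/15418732) = -11442745385804445/7709366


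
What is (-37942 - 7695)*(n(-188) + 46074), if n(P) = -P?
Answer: -2111258894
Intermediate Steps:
(-37942 - 7695)*(n(-188) + 46074) = (-37942 - 7695)*(-1*(-188) + 46074) = -45637*(188 + 46074) = -45637*46262 = -2111258894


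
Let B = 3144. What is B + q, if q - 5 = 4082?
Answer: 7231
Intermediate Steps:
q = 4087 (q = 5 + 4082 = 4087)
B + q = 3144 + 4087 = 7231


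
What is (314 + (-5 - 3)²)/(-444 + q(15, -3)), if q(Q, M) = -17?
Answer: -378/461 ≈ -0.81996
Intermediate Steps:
(314 + (-5 - 3)²)/(-444 + q(15, -3)) = (314 + (-5 - 3)²)/(-444 - 17) = (314 + (-8)²)/(-461) = (314 + 64)*(-1/461) = 378*(-1/461) = -378/461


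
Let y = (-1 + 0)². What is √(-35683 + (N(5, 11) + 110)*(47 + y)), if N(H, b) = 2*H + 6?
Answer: I*√29635 ≈ 172.15*I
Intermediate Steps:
y = 1 (y = (-1)² = 1)
N(H, b) = 6 + 2*H
√(-35683 + (N(5, 11) + 110)*(47 + y)) = √(-35683 + ((6 + 2*5) + 110)*(47 + 1)) = √(-35683 + ((6 + 10) + 110)*48) = √(-35683 + (16 + 110)*48) = √(-35683 + 126*48) = √(-35683 + 6048) = √(-29635) = I*√29635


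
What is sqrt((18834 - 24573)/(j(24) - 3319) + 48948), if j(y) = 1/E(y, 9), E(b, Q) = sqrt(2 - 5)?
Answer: sqrt(3)*sqrt((162464151 + 16316*I*sqrt(3))/(9957 + I*sqrt(3))) ≈ 221.25 - 6.7976e-7*I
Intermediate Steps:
E(b, Q) = I*sqrt(3) (E(b, Q) = sqrt(-3) = I*sqrt(3))
j(y) = -I*sqrt(3)/3 (j(y) = 1/(I*sqrt(3)) = -I*sqrt(3)/3)
sqrt((18834 - 24573)/(j(24) - 3319) + 48948) = sqrt((18834 - 24573)/(-I*sqrt(3)/3 - 3319) + 48948) = sqrt(-5739/(-3319 - I*sqrt(3)/3) + 48948) = sqrt(48948 - 5739/(-3319 - I*sqrt(3)/3))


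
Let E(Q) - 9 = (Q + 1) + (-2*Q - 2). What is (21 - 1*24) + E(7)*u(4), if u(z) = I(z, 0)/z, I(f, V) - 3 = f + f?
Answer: -¼ ≈ -0.25000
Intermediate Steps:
I(f, V) = 3 + 2*f (I(f, V) = 3 + (f + f) = 3 + 2*f)
E(Q) = 8 - Q (E(Q) = 9 + ((Q + 1) + (-2*Q - 2)) = 9 + ((1 + Q) + (-2 - 2*Q)) = 9 + (-1 - Q) = 8 - Q)
u(z) = (3 + 2*z)/z
(21 - 1*24) + E(7)*u(4) = (21 - 1*24) + (8 - 1*7)*(2 + 3/4) = (21 - 24) + (8 - 7)*(2 + 3*(¼)) = -3 + 1*(2 + ¾) = -3 + 1*(11/4) = -3 + 11/4 = -¼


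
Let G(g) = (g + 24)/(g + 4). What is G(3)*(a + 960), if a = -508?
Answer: 12204/7 ≈ 1743.4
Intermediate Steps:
G(g) = (24 + g)/(4 + g)
G(3)*(a + 960) = ((24 + 3)/(4 + 3))*(-508 + 960) = (27/7)*452 = 12204/7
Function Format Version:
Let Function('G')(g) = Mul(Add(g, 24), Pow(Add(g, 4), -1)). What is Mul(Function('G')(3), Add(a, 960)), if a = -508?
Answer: Rational(12204, 7) ≈ 1743.4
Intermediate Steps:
Function('G')(g) = Mul(Pow(Add(4, g), -1), Add(24, g)) (Function('G')(g) = Mul(Add(24, g), Pow(Add(4, g), -1)) = Mul(Pow(Add(4, g), -1), Add(24, g)))
Mul(Function('G')(3), Add(a, 960)) = Mul(Mul(Pow(Add(4, 3), -1), Add(24, 3)), Add(-508, 960)) = Mul(Mul(Pow(7, -1), 27), 452) = Mul(Mul(Rational(1, 7), 27), 452) = Mul(Rational(27, 7), 452) = Rational(12204, 7)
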